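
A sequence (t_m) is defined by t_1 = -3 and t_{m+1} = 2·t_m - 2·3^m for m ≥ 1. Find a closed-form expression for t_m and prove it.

Computing the first terms: t_1 = -3, t_2 = -12, t_3 = -42. This suggests t_m = 3·2^(m - 1) - 2·3^m.
When m = 1: the formula gives -3 = -3 = t_1.
Inductive step: assume the claim holds for m = j, so t_j = 3·2^(j - 1) - 2·3^j.
Then t_{j+1} = 2·t_j - 2·3^j = 2·(3·2^(j - 1) - 2·3^j) - 2·3^j = 3·2^j - 2·3^(j + 1) = 3·2^((j+1) - 1) - 2·3^(j+1),
which is the claimed formula at m = j+1.
Hence, by induction on m, the claim holds for every m ≥ 1.

t_m = 3·2^(m - 1) - 2·3^m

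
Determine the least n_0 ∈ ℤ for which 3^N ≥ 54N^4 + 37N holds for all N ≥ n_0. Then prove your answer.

n_0 = 13

At N = 12: 531441 < 1120188, so the inequality fails and n_0 ≥ 13. We prove 3^N ≥ 54N^4 + 37N for all N ≥ 13.
For the base case N = 13: 3^N = 1594323 and 54N^4 + 37N = 1542775, so 1594323 ≥ 1542775.
Inductive step: assume the claim holds for N = k, so 3^k ≥ 54k^4 + 37k.
Then 3^(k + 1) = 3·(3^k) ≥ 3·(54k^4 + 37k).
Also, for k ≥ 13 we have 3·(54k^4 + 37k) ≥ 54(k+1)^4 + 37(k+1), since 3·(54k^4 + 37k) − (54(k+1)^4 + 37(k+1)) = 108k^4 - 216k^3 - 324k^2 - 142k - 91, which is nonnegative for all k ≥ 13.
Combining, 3^(k + 1) ≥ 54(k+1)^4 + 37(k+1).
This completes the induction.
Hence the smallest such n_0 is 13.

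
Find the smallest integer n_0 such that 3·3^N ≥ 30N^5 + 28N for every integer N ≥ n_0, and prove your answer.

At N = 14: 14348907 < 16135112, so the inequality fails and n_0 ≥ 15. We prove 3·3^N ≥ 30N^5 + 28N for all N ≥ 15.
Base case (N = 15): 3·3^N = 43046721 and 30N^5 + 28N = 22781670, so 43046721 ≥ 22781670.
For the inductive step, assume it holds for an arbitrary j ≥ 15, so 3·3^j ≥ 30j^5 + 28j.
Then 3·3^(j + 1) = 3·(3·3^j) ≥ 3·(30j^5 + 28j).
Also, for j ≥ 15 we have 3·(30j^5 + 28j) ≥ 30(j+1)^5 + 28(j+1), since 3·(30j^5 + 28j) − (30(j+1)^5 + 28(j+1)) = 60j^5 - 150j^4 - 300j^3 - 300j^2 - 94j - 58, which is nonnegative for all j ≥ 15.
Combining, 3·3^(j + 1) ≥ 30(j+1)^5 + 28(j+1).
This completes the induction.
Hence the smallest such n_0 is 15.

n_0 = 15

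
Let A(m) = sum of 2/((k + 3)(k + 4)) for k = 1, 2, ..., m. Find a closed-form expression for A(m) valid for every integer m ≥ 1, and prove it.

We claim A(m) = m/(2(m + 4)) for all m ≥ 1.
Base case (m = 1): A(1) = 1/10, and the closed form gives 1/10. They agree.
For the inductive step, assume it holds for an arbitrary k ≥ 1, so A(k) = k/(2(k + 4)).
Then A(k+1) = A(k) + (2/((k + 4)(k + 5))) = (k/(2(k + 4))) + (2/((k + 4)(k + 5))).
Simplifying, A(k+1) = (k + 1)/(2(k + 5)) = (k+1)/(2((k+1) + 4)),
which is the closed form with m = k+1.
Hence, by induction on m, the claim holds for every m ≥ 1.

A(m) = m/(2(m + 4))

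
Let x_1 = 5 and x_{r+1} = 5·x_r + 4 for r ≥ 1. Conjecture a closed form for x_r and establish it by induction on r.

x_r = 6·5^(r - 1) - 1

Computing the first terms: x_1 = 5, x_2 = 29, x_3 = 149. This suggests x_r = 6·5^(r - 1) - 1.
For the base case r = 1: the formula gives 5 = 5 = x_1.
Suppose the result is true for r = m, so x_m = 6·5^(m - 1) - 1.
Then x_{m+1} = 5·x_m + 4 = 5·(6·5^(m - 1) - 1) + 4 = 6·5^m - 1 = 6·5^((m+1) - 1) - 1,
which is the claimed formula at r = m+1.
Hence, by induction on r, the claim holds for every r ≥ 1.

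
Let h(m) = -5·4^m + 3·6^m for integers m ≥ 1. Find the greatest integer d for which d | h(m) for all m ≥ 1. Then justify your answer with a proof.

d = 2

Computing the first values: h(1) = -2 and h(2) = 28; gcd(-2, 28) = 2, so d ≤ 2.
We prove 2 | -5·4^m + 3·6^m for all m ≥ 1 by induction on m.
Base case (m = 1): h(1) = -2 = 2·(-1), so 2 | h(1).
Suppose the result is true for m = k, i.e. 2 | h(k). Then
h(k+1) − 6·h(k) = (-5·4^(k+1) + 3·6^(k+1)) − 6·(-5·4^k + 3·6^k) = (-5)·4^k·(4 − 6) = (10)·4^k. Since 2 | h(k) by the inductive hypothesis, 2 | 6·h(k); and 2 | 10 since 10 = 2·5. Therefore 2 | h(k+1).
By induction, the statement is established for all m ≥ 1.
Therefore the largest such d is 2.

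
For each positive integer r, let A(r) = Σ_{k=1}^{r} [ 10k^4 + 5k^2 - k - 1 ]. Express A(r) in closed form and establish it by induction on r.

We claim A(r) = r(2r^4 + 5r^3 + 5r^2 + 2r - 1) for all r ≥ 1.
For the base case r = 1: A(1) = 13, and the closed form gives 13. They agree.
Inductive step: suppose the statement holds for some k ≥ 1, so A(k) = k(2k^4 + 5k^3 + 5k^2 + 2k - 1).
Then A(k+1) = A(k) + (-k + 10(k + 1)^4 + 5(k + 1)^2 - 2) = (k(2k^4 + 5k^3 + 5k^2 + 2k - 1)) + (-k + 10(k + 1)^4 + 5(k + 1)^2 - 2).
Simplifying, A(k+1) = (k + 1)(2k^4 + 13k^3 + 32k^2 + 35k + 13) = (k+1)(2(k+1)^4 + 5(k+1)^3 + 5(k+1)^2 + 2(k+1) - 1),
which is the closed form with r = k+1.
This completes the induction.

A(r) = r(2r^4 + 5r^3 + 5r^2 + 2r - 1)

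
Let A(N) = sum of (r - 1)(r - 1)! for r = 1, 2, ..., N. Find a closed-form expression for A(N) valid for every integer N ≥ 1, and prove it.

We claim A(N) = N! - 1 for all N ≥ 1.
For the base case N = 1: A(1) = 0, and the closed form gives 0. They agree.
Inductive step: suppose the statement holds for some r ≥ 1, so A(r) = r! - 1.
Then A(r+1) = A(r) + (r·r!) = (r! - 1) + (r·r!).
Simplifying, A(r+1) = (r+1)! - 1,
which is the closed form with N = r+1.
By induction, the statement is established for all N ≥ 1.

A(N) = N! - 1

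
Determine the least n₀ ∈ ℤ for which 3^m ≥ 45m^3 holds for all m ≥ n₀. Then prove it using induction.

At m = 9: 19683 < 32805, so the inequality fails and n₀ ≥ 10. We prove 3^m ≥ 45m^3 for all m ≥ 10.
Base step (m = 10): 3^m = 59049 and 45m^3 = 45000, so 59049 ≥ 45000.
Inductive step: suppose the statement holds for some r ≥ 10, so 3^r ≥ 45r^3.
Then 3^(r + 1) = 3·(3^r) ≥ 3·(45r^3).
Also, for r ≥ 10 we have 3·(45r^3) ≥ 45(r+1)^3, since 3 ≥ (1 + 1/r)^3 for all r ≥ 10.
Combining, 3^(r + 1) ≥ 45(r+1)^3.
By induction, the statement is established for all m ≥ 10.
Hence the smallest such n₀ is 10.

n₀ = 10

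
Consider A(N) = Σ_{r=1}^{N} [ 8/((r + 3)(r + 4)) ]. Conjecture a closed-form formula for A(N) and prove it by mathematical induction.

A(N) = 2N/(N + 4)

We claim A(N) = 2N/(N + 4) for all N ≥ 1.
Base step (N = 1): A(1) = 2/5, and the closed form gives 2/5. They agree.
Suppose the result is true for N = r, so A(r) = 2r/(r + 4).
Then A(r+1) = A(r) + (8/((r + 4)(r + 5))) = (2r/(r + 4)) + (8/((r + 4)(r + 5))).
Simplifying, A(r+1) = 2(r + 1)/(r + 5) = 2(r+1)/((r+1) + 4),
which is the closed form with N = r+1.
This completes the induction.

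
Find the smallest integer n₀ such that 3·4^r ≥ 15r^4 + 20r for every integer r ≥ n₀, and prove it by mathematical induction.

At r = 6: 12288 < 19560, so the inequality fails and n₀ ≥ 7. We prove 3·4^r ≥ 15r^4 + 20r for all r ≥ 7.
When r = 7: 3·4^r = 49152 and 15r^4 + 20r = 36155, so 49152 ≥ 36155.
For the inductive step, assume it holds for an arbitrary p ≥ 7, so 3·4^p ≥ 15p^4 + 20p.
Then 3·4^(p + 1) = 4·(3·4^p) ≥ 4·(15p^4 + 20p).
Also, for p ≥ 7 we have 4·(15p^4 + 20p) ≥ 15(p+1)^4 + 20(p+1), since 4·(15p^4 + 20p) − (15(p+1)^4 + 20(p+1)) = 45p^4 - 60p^3 - 90p^2 - 35, which is nonnegative for all p ≥ 7.
Combining, 3·4^(p + 1) ≥ 15(p+1)^4 + 20(p+1).
By induction, the statement is established for all r ≥ 7.
Hence the smallest such n₀ is 7.

n₀ = 7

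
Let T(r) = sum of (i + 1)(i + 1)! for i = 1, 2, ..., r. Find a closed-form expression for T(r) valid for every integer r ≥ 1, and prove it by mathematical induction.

T(r) = (r + 2)! - 2

We claim T(r) = (r + 2)! - 2 for all r ≥ 1.
Base case (r = 1): T(1) = 4, and the closed form gives 4. They agree.
Inductive step: suppose the statement holds for some i ≥ 1, so T(i) = (i + 2)! - 2.
Then T(i+1) = T(i) + ((i + 2)(i + 2)!) = ((i + 2)! - 2) + ((i + 2)(i + 2)!).
Simplifying, T(i+1) = ((i+1) + 2)! - 2,
which is the closed form with r = i+1.
Hence, by induction on r, the claim holds for every r ≥ 1.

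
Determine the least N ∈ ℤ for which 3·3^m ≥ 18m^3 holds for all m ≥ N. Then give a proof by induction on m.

N = 7

At m = 6: 2187 < 3888, so the inequality fails and N ≥ 7. We prove 3·3^m ≥ 18m^3 for all m ≥ 7.
Base step (m = 7): 3·3^m = 6561 and 18m^3 = 6174, so 6561 ≥ 6174.
For the inductive step, assume it holds for an arbitrary p ≥ 7, so 3·3^p ≥ 18p^3.
Then 3·3^(p + 1) = 3·(3·3^p) ≥ 3·(18p^3).
Also, for p ≥ 7 we have 3·(18p^3) ≥ 18(p+1)^3, since 3 ≥ (1 + 1/p)^3 for all p ≥ 7.
Combining, 3·3^(p + 1) ≥ 18(p+1)^3.
By induction, the statement is established for all m ≥ 7.
Hence the smallest such N is 7.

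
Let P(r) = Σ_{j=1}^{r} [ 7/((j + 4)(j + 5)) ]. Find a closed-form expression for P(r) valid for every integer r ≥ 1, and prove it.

P(r) = 7r/(5(r + 5))

We claim P(r) = 7r/(5(r + 5)) for all r ≥ 1.
When r = 1: P(1) = 7/30, and the closed form gives 7/30. They agree.
Inductive step: suppose the statement holds for some j ≥ 1, so P(j) = 7j/(5(j + 5)).
Then P(j+1) = P(j) + (7/((j + 5)(j + 6))) = (7j/(5(j + 5))) + (7/((j + 5)(j + 6))).
Simplifying, P(j+1) = 7(j + 1)/(5(j + 6)) = 7(j+1)/(5((j+1) + 5)),
which is the closed form with r = j+1.
This completes the induction.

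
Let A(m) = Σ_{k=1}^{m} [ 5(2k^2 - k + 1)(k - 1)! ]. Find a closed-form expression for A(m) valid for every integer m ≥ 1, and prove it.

We claim A(m) = (10m + 5)m! - 5 for all m ≥ 1.
When m = 1: A(1) = 10, and the closed form gives 10. They agree.
For the inductive step, assume it holds for an arbitrary k ≥ 1, so A(k) = (10k + 5)k! - 5.
Then A(k+1) = A(k) + (5(2k^2 + 3k + 2)k!) = ((10k + 5)k! - 5) + (5(2k^2 + 3k + 2)k!).
Simplifying, A(k+1) = (10(k+1) + 5)(k+1)! - 5,
which is the closed form with m = k+1.
Hence, by induction on m, the claim holds for every m ≥ 1.

A(m) = (10m + 5)m! - 5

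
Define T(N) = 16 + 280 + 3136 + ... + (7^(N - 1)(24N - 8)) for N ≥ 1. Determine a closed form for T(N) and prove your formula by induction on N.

We claim T(N) = 2·7^N(2N - 1) + 2 for all N ≥ 1.
Base case (N = 1): T(1) = 16, and the closed form gives 16. They agree.
For the inductive step, assume it holds for an arbitrary k ≥ 1, so T(k) = 2·7^k(2k - 1) + 2.
Then T(k+1) = T(k) + (7^k(24k + 16)) = (2·7^k(2k - 1) + 2) + (7^k(24k + 16)).
Simplifying, T(k+1) = 28·7^k·k + 14·7^k + 2 = 2·7^(k+1)(2(k+1) - 1) + 2,
which is the closed form with N = k+1.
By the principle of mathematical induction, the result holds for all N ≥ 1.

T(N) = 2·7^N(2N - 1) + 2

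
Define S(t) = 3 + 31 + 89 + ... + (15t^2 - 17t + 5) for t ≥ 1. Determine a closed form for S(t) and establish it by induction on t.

We claim S(t) = t(5t^2 - t - 1) for all t ≥ 1.
For the base case t = 1: S(1) = 3, and the closed form gives 3. They agree.
Inductive step: assume the claim holds for t = i, so S(i) = i(5i^2 - i - 1).
Then S(i+1) = S(i) + (15i^2 + 13i + 3) = (i(5i^2 - i - 1)) + (15i^2 + 13i + 3).
Simplifying, S(i+1) = (i + 1)(5i^2 + 9i + 3) = (i+1)(5(i+1)^2 - (i+1) - 1),
which is the closed form with t = i+1.
Hence, by induction on t, the claim holds for every t ≥ 1.

S(t) = t(5t^2 - t - 1)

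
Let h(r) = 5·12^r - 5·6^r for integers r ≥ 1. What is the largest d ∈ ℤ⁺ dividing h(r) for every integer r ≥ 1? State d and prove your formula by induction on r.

Computing the first values: h(1) = 30 and h(2) = 540; gcd(30, 540) = 30, so d ≤ 30.
We prove 30 | 5·12^r - 5·6^r for all r ≥ 1 by induction on r.
When r = 1: h(1) = 30 = 30·(1), so 30 | h(1).
For the inductive step, assume it holds for an arbitrary i ≥ 1, i.e. 30 | h(i). Then
h(i+1) − 12·h(i) = (5·12^(i+1) - 5·6^(i+1)) − 12·(5·12^i - 5·6^i) = (-5)·6^i·(6 − 12) = (30)·6^i. Since 30 | h(i) by the inductive hypothesis, 30 | 12·h(i); and 30 | 30 since 30 = 30·1. Therefore 30 | h(i+1).
This completes the induction.
Therefore the largest such d is 30.

d = 30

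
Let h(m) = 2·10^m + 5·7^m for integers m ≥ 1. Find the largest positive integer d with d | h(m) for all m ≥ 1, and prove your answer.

d = 5

Computing the first values: h(1) = 55 and h(2) = 445; gcd(55, 445) = 5, so d ≤ 5.
We prove 5 | 2·10^m + 5·7^m for all m ≥ 1 by induction on m.
Base step (m = 1): h(1) = 55 = 5·(11), so 5 | h(1).
For the inductive step, assume it holds for an arbitrary p ≥ 1, i.e. 5 | h(p). Then
h(p+1) − 10·h(p) = (2·10^(p+1) + 5·7^(p+1)) − 10·(2·10^p + 5·7^p) = (5)·7^p·(7 − 10) = (-15)·7^p. Since 5 | h(p) by the inductive hypothesis, 5 | 10·h(p); and 5 | -15 since -15 = 5·-3. Therefore 5 | h(p+1).
By the principle of mathematical induction, the result holds for all m ≥ 1.
Therefore the largest such d is 5.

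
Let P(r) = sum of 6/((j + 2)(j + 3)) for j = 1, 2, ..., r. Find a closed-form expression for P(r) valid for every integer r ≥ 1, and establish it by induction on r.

P(r) = 2r/(r + 3)

We claim P(r) = 2r/(r + 3) for all r ≥ 1.
When r = 1: P(1) = 1/2, and the closed form gives 1/2. They agree.
Suppose the result is true for r = j, so P(j) = 2j/(j + 3).
Then P(j+1) = P(j) + (6/((j + 3)(j + 4))) = (2j/(j + 3)) + (6/((j + 3)(j + 4))).
Simplifying, P(j+1) = 2(j + 1)/(j + 4) = 2(j+1)/((j+1) + 3),
which is the closed form with r = j+1.
By induction, the statement is established for all r ≥ 1.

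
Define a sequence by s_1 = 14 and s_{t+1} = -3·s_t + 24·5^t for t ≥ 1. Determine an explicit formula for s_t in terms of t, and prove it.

Computing the first terms: s_1 = 14, s_2 = 78, s_3 = 366. This suggests s_t = -(-3)^(t - 1) + 3·5^t.
For the base case t = 1: the formula gives 14 = 14 = s_1.
For the inductive step, assume it holds for an arbitrary m ≥ 1, so s_m = -(-3)^(m - 1) + 3·5^m.
Then s_{m+1} = -3·s_m + 24·5^m = -3·(-(-3)^(m - 1) + 3·5^m) + 24·5^m = -(-3)^m + 3·5^(m + 1) = -(-3)^((m+1) - 1) + 3·5^(m+1),
which is the claimed formula at t = m+1.
This completes the induction.

s_t = -(-3)^(t - 1) + 3·5^t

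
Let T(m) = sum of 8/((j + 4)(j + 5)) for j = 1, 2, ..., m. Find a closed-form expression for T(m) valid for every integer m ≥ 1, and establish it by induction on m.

We claim T(m) = 8m/(5(m + 5)) for all m ≥ 1.
For the base case m = 1: T(1) = 4/15, and the closed form gives 4/15. They agree.
Inductive step: suppose the statement holds for some j ≥ 1, so T(j) = 8j/(5(j + 5)).
Then T(j+1) = T(j) + (8/((j + 5)(j + 6))) = (8j/(5(j + 5))) + (8/((j + 5)(j + 6))).
Simplifying, T(j+1) = 8(j + 1)/(5(j + 6)) = 8(j+1)/(5((j+1) + 5)),
which is the closed form with m = j+1.
Hence, by induction on m, the claim holds for every m ≥ 1.

T(m) = 8m/(5(m + 5))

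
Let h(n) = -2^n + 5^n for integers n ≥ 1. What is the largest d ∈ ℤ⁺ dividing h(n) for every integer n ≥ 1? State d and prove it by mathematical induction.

Computing the first values: h(1) = 3 and h(2) = 21; gcd(3, 21) = 3, so d ≤ 3.
We prove 3 | -2^n + 5^n for all n ≥ 1 by induction on n.
When n = 1: h(1) = 3 = 3·(1), so 3 | h(1).
For the inductive step, assume it holds for an arbitrary j ≥ 1, i.e. 3 | h(j). Then
5^{j+1} − 2^{j+1} = 5·5^j − 2·2^j = 5·(5^j − 2^j) + (3)·2^j. The first term is divisible by 3 by the inductive hypothesis, and the second term (3)·2^j is divisible by 3 since 3 | 3. Hence 3 | h(j+1).
By the principle of mathematical induction, the result holds for all n ≥ 1.
Therefore the largest such d is 3.

d = 3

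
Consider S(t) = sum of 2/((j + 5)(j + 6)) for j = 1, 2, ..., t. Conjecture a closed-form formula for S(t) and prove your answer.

S(t) = t/(3(t + 6))

We claim S(t) = t/(3(t + 6)) for all t ≥ 1.
When t = 1: S(1) = 1/21, and the closed form gives 1/21. They agree.
For the inductive step, assume it holds for an arbitrary j ≥ 1, so S(j) = j/(3(j + 6)).
Then S(j+1) = S(j) + (2/((j + 6)(j + 7))) = (j/(3(j + 6))) + (2/((j + 6)(j + 7))).
Simplifying, S(j+1) = (j + 1)/(3(j + 7)) = (j+1)/(3((j+1) + 6)),
which is the closed form with t = j+1.
This completes the induction.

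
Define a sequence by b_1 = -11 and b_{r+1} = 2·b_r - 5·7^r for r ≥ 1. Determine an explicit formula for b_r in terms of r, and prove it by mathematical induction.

Computing the first terms: b_1 = -11, b_2 = -57, b_3 = -359. This suggests b_r = -2^(r + 1) - 7^r.
Base step (r = 1): the formula gives -11 = -11 = b_1.
For the inductive step, assume it holds for an arbitrary j ≥ 1, so b_j = -2^(j + 1) - 7^j.
Then b_{j+1} = 2·b_j - 5·7^j = 2·(-2^(j + 1) - 7^j) - 5·7^j = -2^(j + 2) - 7^(j + 1) = -2^((j+1) + 1) - 7^(j+1),
which is the claimed formula at r = j+1.
Hence, by induction on r, the claim holds for every r ≥ 1.

b_r = -2^(r + 1) - 7^r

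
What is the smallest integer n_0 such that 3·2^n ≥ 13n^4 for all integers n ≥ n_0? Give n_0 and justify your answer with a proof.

n_0 = 20

At n = 19: 1572864 < 1694173, so the inequality fails and n_0 ≥ 20. We prove 3·2^n ≥ 13n^4 for all n ≥ 20.
When n = 20: 3·2^n = 3145728 and 13n^4 = 2080000, so 3145728 ≥ 2080000.
For the inductive step, assume it holds for an arbitrary k ≥ 20, so 3·2^k ≥ 13k^4.
Then 3·2^(k + 1) = 2·(3·2^k) ≥ 2·(13k^4).
Also, for k ≥ 20 we have 2·(13k^4) ≥ 13(k+1)^4, since 2 ≥ (1 + 1/k)^4 for all k ≥ 20.
Combining, 3·2^(k + 1) ≥ 13(k+1)^4.
Hence, by induction on n, the claim holds for every n ≥ 20.
Hence the smallest such n_0 is 20.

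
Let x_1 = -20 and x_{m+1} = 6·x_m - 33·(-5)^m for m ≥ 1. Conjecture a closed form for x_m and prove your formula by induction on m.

x_m = 3(-5)^m - 5·6^(m - 1)

Computing the first terms: x_1 = -20, x_2 = 45, x_3 = -555. This suggests x_m = 3(-5)^m - 5·6^(m - 1).
Base case (m = 1): the formula gives -20 = -20 = x_1.
Inductive step: assume the claim holds for m = j, so x_j = 3(-5)^j - 5·6^(j - 1).
Then x_{j+1} = 6·x_j - 33·(-5)^j = 6·(3(-5)^j - 5·6^(j - 1)) - 33·(-5)^j = 3(-5)^(j + 1) - 5·6^j = 3(-5)^(j+1) - 5·6^((j+1) - 1),
which is the claimed formula at m = j+1.
By induction, the statement is established for all m ≥ 1.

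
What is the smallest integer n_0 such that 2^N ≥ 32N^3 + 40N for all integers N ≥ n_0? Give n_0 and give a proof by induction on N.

At N = 17: 131072 < 157896, so the inequality fails and n_0 ≥ 18. We prove 2^N ≥ 32N^3 + 40N for all N ≥ 18.
Base case (N = 18): 2^N = 262144 and 32N^3 + 40N = 187344, so 262144 ≥ 187344.
Inductive step: suppose the statement holds for some r ≥ 18, so 2^r ≥ 32r^3 + 40r.
Then 2^(r + 1) = 2·(2^r) ≥ 2·(32r^3 + 40r).
Also, for r ≥ 18 we have 2·(32r^3 + 40r) ≥ 32(r+1)^3 + 40(r+1), since 2·(32r^3 + 40r) − (32(r+1)^3 + 40(r+1)) = 32r^3 - 96r^2 - 56r - 72, which is nonnegative for all r ≥ 18.
Combining, 2^(r + 1) ≥ 32(r+1)^3 + 40(r+1).
By induction, the statement is established for all N ≥ 18.
Hence the smallest such n_0 is 18.

n_0 = 18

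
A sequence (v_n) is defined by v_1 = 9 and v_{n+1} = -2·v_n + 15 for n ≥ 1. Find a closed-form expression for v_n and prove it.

v_n = (-2)^(n + 1) + 5

Computing the first terms: v_1 = 9, v_2 = -3, v_3 = 21. This suggests v_n = (-2)^(n + 1) + 5.
Base step (n = 1): the formula gives 9 = 9 = v_1.
Inductive step: assume the claim holds for n = k, so v_k = (-2)^(k + 1) + 5.
Then v_{k+1} = -2·v_k + 15 = -2·((-2)^(k + 1) + 5) + 15 = (-2)^(k + 2) + 5 = (-2)^((k+1) + 1) + 5,
which is the claimed formula at n = k+1.
Hence, by induction on n, the claim holds for every n ≥ 1.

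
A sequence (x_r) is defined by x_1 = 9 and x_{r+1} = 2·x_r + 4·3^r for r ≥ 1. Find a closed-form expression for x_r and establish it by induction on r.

Computing the first terms: x_1 = 9, x_2 = 30, x_3 = 96. This suggests x_r = -3·2^(r - 1) + 4·3^r.
Base case (r = 1): the formula gives 9 = 9 = x_1.
Inductive step: suppose the statement holds for some k ≥ 1, so x_k = -3·2^(k - 1) + 4·3^k.
Then x_{k+1} = 2·x_k + 4·3^k = 2·(-3·2^(k - 1) + 4·3^k) + 4·3^k = -3·2^k + 4·3^(k + 1) = -3·2^((k+1) - 1) + 4·3^(k+1),
which is the claimed formula at r = k+1.
This completes the induction.

x_r = -3·2^(r - 1) + 4·3^r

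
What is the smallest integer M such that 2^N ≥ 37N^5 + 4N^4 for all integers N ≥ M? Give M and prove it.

At N = 29: 536870912 < 761741637, so the inequality fails and M ≥ 30. We prove 2^N ≥ 37N^5 + 4N^4 for all N ≥ 30.
For the base case N = 30: 2^N = 1073741824 and 37N^5 + 4N^4 = 902340000, so 1073741824 ≥ 902340000.
Inductive step: assume the claim holds for N = k, so 2^k ≥ 37k^5 + 4k^4.
Then 2^(k + 1) = 2·(2^k) ≥ 2·(37k^5 + 4k^4).
Also, for k ≥ 30 we have 2·(37k^5 + 4k^4) ≥ 37(k+1)^5 + 4(k+1)^4, since 2·(37k^5 + 4k^4) − (37(k+1)^5 + 4(k+1)^4) = 37k^5 - 181k^4 - 386k^3 - 394k^2 - 201k - 41, which is nonnegative for all k ≥ 30.
Combining, 2^(k + 1) ≥ 37(k+1)^5 + 4(k+1)^4.
By the principle of mathematical induction, the result holds for all N ≥ 30.
Hence the smallest such M is 30.

M = 30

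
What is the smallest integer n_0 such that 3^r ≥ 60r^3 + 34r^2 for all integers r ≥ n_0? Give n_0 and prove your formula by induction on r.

At r = 10: 59049 < 63400, so the inequality fails and n_0 ≥ 11. We prove 3^r ≥ 60r^3 + 34r^2 for all r ≥ 11.
For the base case r = 11: 3^r = 177147 and 60r^3 + 34r^2 = 83974, so 177147 ≥ 83974.
For the inductive step, assume it holds for an arbitrary k ≥ 11, so 3^k ≥ 60k^3 + 34k^2.
Then 3^(k + 1) = 3·(3^k) ≥ 3·(60k^3 + 34k^2).
Also, for k ≥ 11 we have 3·(60k^3 + 34k^2) ≥ 60(k+1)^3 + 34(k+1)^2, since 3·(60k^3 + 34k^2) − (60(k+1)^3 + 34(k+1)^2) = 120k^3 - 112k^2 - 248k - 94, which is nonnegative for all k ≥ 11.
Combining, 3^(k + 1) ≥ 60(k+1)^3 + 34(k+1)^2.
By induction, the statement is established for all r ≥ 11.
Hence the smallest such n_0 is 11.

n_0 = 11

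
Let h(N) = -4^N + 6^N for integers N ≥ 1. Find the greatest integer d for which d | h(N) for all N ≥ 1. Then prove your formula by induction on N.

Computing the first values: h(1) = 2 and h(2) = 20; gcd(2, 20) = 2, so d ≤ 2.
We prove 2 | -4^N + 6^N for all N ≥ 1 by induction on N.
Base case (N = 1): h(1) = 2 = 2·(1), so 2 | h(1).
Inductive step: assume the claim holds for N = p, i.e. 2 | h(p). Then
6^{p+1} − 4^{p+1} = 6·6^p − 4·4^p = 6·(6^p − 4^p) + (2)·4^p. The first term is divisible by 2 by the inductive hypothesis, and the second term (2)·4^p is divisible by 2 since 2 | 2. Hence 2 | h(p+1).
Hence, by induction on N, the claim holds for every N ≥ 1.
Therefore the largest such d is 2.

d = 2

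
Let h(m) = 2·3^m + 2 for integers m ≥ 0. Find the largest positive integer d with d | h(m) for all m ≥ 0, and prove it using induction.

d = 4

Computing the first values: h(0) = 4 and h(1) = 8; gcd(4, 8) = 4, so d ≤ 4.
We prove 4 | 2·3^m + 2 for all m ≥ 0 by induction on m.
For the base case m = 0: h(0) = 4 = 4·(1), so 4 | h(0).
Suppose the result is true for m = k, i.e. 4 | h(k). Then
h(k+1) = 2·3^(k+1) + 2 = 3·(2·3^k + 2) - 4 = 3·h(k) - 4. The first term is divisible by 4 by the inductive hypothesis, and -4 is divisible by 4. Hence 4 | h(k+1).
Hence, by induction on m, the claim holds for every m ≥ 0.
Therefore the largest such d is 4.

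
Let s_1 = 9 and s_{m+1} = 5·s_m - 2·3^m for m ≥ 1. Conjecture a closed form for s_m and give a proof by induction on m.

s_m = 3^m + 6·5^(m - 1)

Computing the first terms: s_1 = 9, s_2 = 39, s_3 = 177. This suggests s_m = 3^m + 6·5^(m - 1).
For the base case m = 1: the formula gives 9 = 9 = s_1.
Suppose the result is true for m = p, so s_p = 3^p + 6·5^(p - 1).
Then s_{p+1} = 5·s_p - 2·3^p = 5·(3^p + 6·5^(p - 1)) - 2·3^p = 3^(p + 1) + 6·5^p = 3^(p+1) + 6·5^((p+1) - 1),
which is the claimed formula at m = p+1.
By the principle of mathematical induction, the result holds for all m ≥ 1.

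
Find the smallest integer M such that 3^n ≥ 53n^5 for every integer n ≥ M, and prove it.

M = 17

At n = 16: 43046721 < 55574528, so the inequality fails and M ≥ 17. We prove 3^n ≥ 53n^5 for all n ≥ 17.
Base step (n = 17): 3^n = 129140163 and 53n^5 = 75252421, so 129140163 ≥ 75252421.
Inductive step: suppose the statement holds for some k ≥ 17, so 3^k ≥ 53k^5.
Then 3^(k + 1) = 3·(3^k) ≥ 3·(53k^5).
Also, for k ≥ 17 we have 3·(53k^5) ≥ 53(k+1)^5, since 3 ≥ (1 + 1/k)^5 for all k ≥ 17.
Combining, 3^(k + 1) ≥ 53(k+1)^5.
By induction, the statement is established for all n ≥ 17.
Hence the smallest such M is 17.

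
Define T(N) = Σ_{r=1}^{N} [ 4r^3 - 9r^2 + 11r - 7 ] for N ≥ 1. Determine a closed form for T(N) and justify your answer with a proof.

T(N) = N(N^3 - N^2 + 2N - 3)

We claim T(N) = N(N^3 - N^2 + 2N - 3) for all N ≥ 1.
Base case (N = 1): T(1) = -1, and the closed form gives -1. They agree.
For the inductive step, assume it holds for an arbitrary r ≥ 1, so T(r) = r(r^3 - r^2 + 2r - 3).
Then T(r+1) = T(r) + (4r^3 + 3r^2 + 5r - 1) = (r(r^3 - r^2 + 2r - 3)) + (4r^3 + 3r^2 + 5r - 1).
Simplifying, T(r+1) = (r + 1)(r^3 + 2r^2 + 3r - 1) = (r+1)((r+1)^3 - (r+1)^2 + 2(r+1) - 3),
which is the closed form with N = r+1.
By the principle of mathematical induction, the result holds for all N ≥ 1.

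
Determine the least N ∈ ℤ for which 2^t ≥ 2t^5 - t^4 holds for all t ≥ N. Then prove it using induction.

At t = 23: 8388608 < 12592845, so the inequality fails and N ≥ 24. We prove 2^t ≥ 2t^5 - t^4 for all t ≥ 24.
For the base case t = 24: 2^t = 16777216 and 2t^5 - t^4 = 15593472, so 16777216 ≥ 15593472.
Suppose the result is true for t = j, so 2^j ≥ 2j^5 - j^4.
Then 2^(j + 1) = 2·(2^j) ≥ 2·(2j^5 - j^4).
Also, for j ≥ 24 we have 2·(2j^5 - j^4) ≥ 2(j+1)^5 - (j+1)^4, since 2·(2j^5 - j^4) − (2(j+1)^5 - (j+1)^4) = 2j^5 - 11j^4 - 16j^3 - 14j^2 - 6j - 1, which is nonnegative for all j ≥ 24.
Combining, 2^(j + 1) ≥ 2(j+1)^5 - (j+1)^4.
Hence, by induction on t, the claim holds for every t ≥ 24.
Hence the smallest such N is 24.

N = 24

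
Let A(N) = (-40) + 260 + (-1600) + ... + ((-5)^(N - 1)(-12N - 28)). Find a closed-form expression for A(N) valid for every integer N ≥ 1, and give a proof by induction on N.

A(N) = (-5)^N(2N + 5) - 5

We claim A(N) = (-5)^N(2N + 5) - 5 for all N ≥ 1.
When N = 1: A(1) = -40, and the closed form gives -40. They agree.
Suppose the result is true for N = j, so A(j) = (-5)^j(2j + 5) - 5.
Then A(j+1) = A(j) + ((-5)^j(-12j - 40)) = ((-5)^j(2j + 5) - 5) + ((-5)^j(-12j - 40)).
Simplifying, A(j+1) = -10(-5)^j·j - 35(-5)^j - 5 = (-5)^(j+1)(2(j+1) + 5) - 5,
which is the closed form with N = j+1.
By the principle of mathematical induction, the result holds for all N ≥ 1.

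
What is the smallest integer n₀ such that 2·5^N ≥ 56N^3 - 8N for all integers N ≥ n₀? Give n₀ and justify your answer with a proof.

At N = 5: 6250 < 6960, so the inequality fails and n₀ ≥ 6. We prove 2·5^N ≥ 56N^3 - 8N for all N ≥ 6.
Base step (N = 6): 2·5^N = 31250 and 56N^3 - 8N = 12048, so 31250 ≥ 12048.
Inductive step: assume the claim holds for N = i, so 2·5^i ≥ 56i^3 - 8i.
Then 2·5^(i + 1) = 5·(2·5^i) ≥ 5·(56i^3 - 8i).
Also, for i ≥ 6 we have 5·(56i^3 - 8i) ≥ 56(i+1)^3 - 8(i+1), since 5·(56i^3 - 8i) − (56(i+1)^3 - 8(i+1)) = 224i^3 - 168i^2 - 200i - 48, which is nonnegative for all i ≥ 6.
Combining, 2·5^(i + 1) ≥ 56(i+1)^3 - 8(i+1).
Hence, by induction on N, the claim holds for every N ≥ 6.
Hence the smallest such n₀ is 6.

n₀ = 6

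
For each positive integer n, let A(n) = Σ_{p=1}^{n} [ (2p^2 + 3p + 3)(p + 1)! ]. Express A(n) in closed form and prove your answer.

A(n) = (2n + 1)(n + 2)! - 2

We claim A(n) = (2n + 1)(n + 2)! - 2 for all n ≥ 1.
Base step (n = 1): A(1) = 16, and the closed form gives 16. They agree.
For the inductive step, assume it holds for an arbitrary p ≥ 1, so A(p) = (2p + 1)(p + 2)! - 2.
Then A(p+1) = A(p) + ((2p^2 + 7p + 8)(p + 2)!) = ((2p + 1)(p + 2)! - 2) + ((2p^2 + 7p + 8)(p + 2)!).
Simplifying, A(p+1) = (2(p+1) + 1)((p+1) + 2)! - 2,
which is the closed form with n = p+1.
Hence, by induction on n, the claim holds for every n ≥ 1.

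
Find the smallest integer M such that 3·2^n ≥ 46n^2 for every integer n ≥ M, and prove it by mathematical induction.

At n = 10: 3072 < 4600, so the inequality fails and M ≥ 11. We prove 3·2^n ≥ 46n^2 for all n ≥ 11.
Base step (n = 11): 3·2^n = 6144 and 46n^2 = 5566, so 6144 ≥ 5566.
Inductive step: suppose the statement holds for some p ≥ 11, so 3·2^p ≥ 46p^2.
Then 3·2^(p + 1) = 2·(3·2^p) ≥ 2·(46p^2).
Also, for p ≥ 11 we have 2·(46p^2) ≥ 46(p+1)^2, since 2 ≥ (1 + 1/p)^2 for all p ≥ 11.
Combining, 3·2^(p + 1) ≥ 46(p+1)^2.
Hence, by induction on n, the claim holds for every n ≥ 11.
Hence the smallest such M is 11.

M = 11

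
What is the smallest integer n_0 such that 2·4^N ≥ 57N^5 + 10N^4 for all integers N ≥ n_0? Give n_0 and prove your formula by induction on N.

n_0 = 12

At N = 11: 8388608 < 9326317, so the inequality fails and n_0 ≥ 12. We prove 2·4^N ≥ 57N^5 + 10N^4 for all N ≥ 12.
Base case (N = 12): 2·4^N = 33554432 and 57N^5 + 10N^4 = 14390784, so 33554432 ≥ 14390784.
Inductive step: assume the claim holds for N = j, so 2·4^j ≥ 57j^5 + 10j^4.
Then 2·4^(j + 1) = 4·(2·4^j) ≥ 4·(57j^5 + 10j^4).
Also, for j ≥ 12 we have 4·(57j^5 + 10j^4) ≥ 57(j+1)^5 + 10(j+1)^4, since 4·(57j^5 + 10j^4) − (57(j+1)^5 + 10(j+1)^4) = 171j^5 - 255j^4 - 610j^3 - 630j^2 - 325j - 67, which is nonnegative for all j ≥ 12.
Combining, 2·4^(j + 1) ≥ 57(j+1)^5 + 10(j+1)^4.
By the principle of mathematical induction, the result holds for all N ≥ 12.
Hence the smallest such n_0 is 12.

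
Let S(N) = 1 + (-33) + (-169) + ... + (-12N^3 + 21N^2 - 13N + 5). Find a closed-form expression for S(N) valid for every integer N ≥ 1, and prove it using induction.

S(N) = -N(3N^3 - N^2 - N - 2)

We claim S(N) = -N(3N^3 - N^2 - N - 2) for all N ≥ 1.
When N = 1: S(1) = 1, and the closed form gives 1. They agree.
For the inductive step, assume it holds for an arbitrary p ≥ 1, so S(p) = p(-3p^3 + p^2 + p + 2).
Then S(p+1) = S(p) + (-12p^3 - 15p^2 - 7p + 1) = (p(-3p^3 + p^2 + p + 2)) + (-12p^3 - 15p^2 - 7p + 1).
Simplifying, S(p+1) = -(p + 1)(3p^3 + 8p^2 + 6p - 1) = -(p+1)(3(p+1)^3 - (p+1)^2 - (p+1) - 2),
which is the closed form with N = p+1.
By induction, the statement is established for all N ≥ 1.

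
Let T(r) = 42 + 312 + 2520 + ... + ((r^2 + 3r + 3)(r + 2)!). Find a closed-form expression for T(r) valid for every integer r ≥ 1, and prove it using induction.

T(r) = (r + 1)(r + 3)! - 6

We claim T(r) = (r + 1)(r + 3)! - 6 for all r ≥ 1.
For the base case r = 1: T(1) = 42, and the closed form gives 42. They agree.
Inductive step: suppose the statement holds for some j ≥ 1, so T(j) = (j + 1)(j + 3)! - 6.
Then T(j+1) = T(j) + ((j^2 + 5j + 7)(j + 3)!) = ((j + 1)(j + 3)! - 6) + ((j^2 + 5j + 7)(j + 3)!).
Simplifying, T(j+1) = ((j+1) + 1)((j+1) + 3)! - 6,
which is the closed form with r = j+1.
Hence, by induction on r, the claim holds for every r ≥ 1.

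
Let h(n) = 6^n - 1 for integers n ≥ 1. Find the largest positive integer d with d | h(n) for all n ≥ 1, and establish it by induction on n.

Computing the first values: h(1) = 5 and h(2) = 35; gcd(5, 35) = 5, so d ≤ 5.
We prove 5 | 6^n - 1 for all n ≥ 1 by induction on n.
Base step (n = 1): h(1) = 5 = 5·(1), so 5 | h(1).
For the inductive step, assume it holds for an arbitrary k ≥ 1, i.e. 5 | h(k). Then
6^{k+1} − 1^{k+1} = 6·6^k − 1·1^k = 6·(6^k − 1^k) + (5)·1^k. The first term is divisible by 5 by the inductive hypothesis, and the second term (5)·1^k is divisible by 5 since 5 | 5. Hence 5 | h(k+1).
Hence, by induction on n, the claim holds for every n ≥ 1.
Therefore the largest such d is 5.

d = 5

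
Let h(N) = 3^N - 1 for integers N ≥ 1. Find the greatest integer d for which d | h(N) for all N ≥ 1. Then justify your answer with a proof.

d = 2

Computing the first values: h(1) = 2 and h(2) = 8; gcd(2, 8) = 2, so d ≤ 2.
We prove 2 | 3^N - 1 for all N ≥ 1 by induction on N.
When N = 1: h(1) = 2 = 2·(1), so 2 | h(1).
Suppose the result is true for N = m, i.e. 2 | h(m). Then
3^{m+1} − 1^{m+1} = 3·3^m − 1·1^m = 3·(3^m − 1^m) + (2)·1^m. The first term is divisible by 2 by the inductive hypothesis, and the second term (2)·1^m is divisible by 2 since 2 | 2. Hence 2 | h(m+1).
This completes the induction.
Therefore the largest such d is 2.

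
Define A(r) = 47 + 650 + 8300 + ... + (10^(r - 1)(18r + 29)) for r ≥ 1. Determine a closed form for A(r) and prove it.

A(r) = 10^r(2r + 3) - 3

We claim A(r) = 10^r(2r + 3) - 3 for all r ≥ 1.
Base step (r = 1): A(1) = 47, and the closed form gives 47. They agree.
Inductive step: assume the claim holds for r = m, so A(m) = 10^m(2m + 3) - 3.
Then A(m+1) = A(m) + (10^m(18m + 47)) = (10^m(2m + 3) - 3) + (10^m(18m + 47)).
Simplifying, A(m+1) = 20·10^m·m + 50·10^m - 3 = 10^(m+1)(2(m+1) + 3) - 3,
which is the closed form with r = m+1.
By induction, the statement is established for all r ≥ 1.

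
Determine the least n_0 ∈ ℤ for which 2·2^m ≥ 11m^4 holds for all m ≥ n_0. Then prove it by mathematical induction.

At m = 19: 1048576 < 1433531, so the inequality fails and n_0 ≥ 20. We prove 2·2^m ≥ 11m^4 for all m ≥ 20.
Base step (m = 20): 2·2^m = 2097152 and 11m^4 = 1760000, so 2097152 ≥ 1760000.
Inductive step: assume the claim holds for m = k, so 2·2^k ≥ 11k^4.
Then 2·2^(k + 1) = 2·(2·2^k) ≥ 2·(11k^4).
Also, for k ≥ 20 we have 2·(11k^4) ≥ 11(k+1)^4, since 2 ≥ (1 + 1/k)^4 for all k ≥ 20.
Combining, 2·2^(k + 1) ≥ 11(k+1)^4.
Hence, by induction on m, the claim holds for every m ≥ 20.
Hence the smallest such n_0 is 20.

n_0 = 20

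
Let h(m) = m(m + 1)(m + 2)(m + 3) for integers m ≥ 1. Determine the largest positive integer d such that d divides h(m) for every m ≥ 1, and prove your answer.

d = 24

Computing the first values: h(1) = 24 and h(2) = 120; gcd(24, 120) = 24, so d ≤ 24.
We prove 24 | m(m + 1)(m + 2)(m + 3) for all m ≥ 1 by induction on m.
Base case (m = 1): h(1) = 24 = 24·(1), so 24 | h(1).
Inductive step: suppose the statement holds for some k ≥ 1, i.e. 24 | h(k). Then
h(k+1) − h(k) = (k+1)·(k+2)·(k+3)·(k+4) − k·(k+1)·(k+2)·(k+3) = (k+1)·(k+2)·(k+3)·[(k+4) − k] = 4·(k+1)·(k+2)·(k+3). The product of 3 consecutive integers is divisible by (3)! = 6, so h(k+1) − h(k) is divisible by 4·6 = 24. By the inductive hypothesis 24 | h(k), hence 24 | h(k+1).
This completes the induction.
Therefore the largest such d is 24.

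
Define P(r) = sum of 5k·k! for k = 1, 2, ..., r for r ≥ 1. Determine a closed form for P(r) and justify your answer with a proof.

We claim P(r) = (5r + 5)r! - 5 for all r ≥ 1.
Base case (r = 1): P(1) = 5, and the closed form gives 5. They agree.
Suppose the result is true for r = k, so P(k) = (5k + 5)k! - 5.
Then P(k+1) = P(k) + (5(k + 1)(k + 1)!) = ((5k + 5)k! - 5) + (5(k + 1)(k + 1)!).
Simplifying, P(k+1) = (5(k+1) + 5)(k+1)! - 5,
which is the closed form with r = k+1.
Hence, by induction on r, the claim holds for every r ≥ 1.

P(r) = (5r + 5)r! - 5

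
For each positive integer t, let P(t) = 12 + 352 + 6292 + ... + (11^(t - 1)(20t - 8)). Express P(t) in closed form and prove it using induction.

P(t) = 11^t(2t - 1) + 1

We claim P(t) = 11^t(2t - 1) + 1 for all t ≥ 1.
Base step (t = 1): P(1) = 12, and the closed form gives 12. They agree.
Inductive step: assume the claim holds for t = j, so P(j) = 11^j(2j - 1) + 1.
Then P(j+1) = P(j) + (11^j(20j + 12)) = (11^j(2j - 1) + 1) + (11^j(20j + 12)).
Simplifying, P(j+1) = 22·11^j·j + 11·11^j + 1 = 11^(j+1)(2(j+1) - 1) + 1,
which is the closed form with t = j+1.
This completes the induction.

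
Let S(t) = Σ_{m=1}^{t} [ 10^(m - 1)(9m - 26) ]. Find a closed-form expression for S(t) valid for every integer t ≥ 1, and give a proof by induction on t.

We claim S(t) = 10^t(t - 3) + 3 for all t ≥ 1.
Base step (t = 1): S(1) = -17, and the closed form gives -17. They agree.
Inductive step: assume the claim holds for t = m, so S(m) = 10^m(m - 3) + 3.
Then S(m+1) = S(m) + (10^m(9m - 17)) = (10^m(m - 3) + 3) + (10^m(9m - 17)).
Simplifying, S(m+1) = 10·10^m·m - 20·10^m + 3 = 10^(m+1)((m+1) - 3) + 3,
which is the closed form with t = m+1.
By induction, the statement is established for all t ≥ 1.

S(t) = 10^t(t - 3) + 3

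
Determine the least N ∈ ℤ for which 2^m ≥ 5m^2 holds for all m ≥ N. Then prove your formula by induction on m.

N = 9

At m = 8: 256 < 320, so the inequality fails and N ≥ 9. We prove 2^m ≥ 5m^2 for all m ≥ 9.
When m = 9: 2^m = 512 and 5m^2 = 405, so 512 ≥ 405.
Inductive step: assume the claim holds for m = j, so 2^j ≥ 5j^2.
Then 2^(j + 1) = 2·(2^j) ≥ 2·(5j^2).
Also, for j ≥ 9 we have 2·(5j^2) ≥ 5(j+1)^2, since 2 ≥ (1 + 1/j)^2 for all j ≥ 9.
Combining, 2^(j + 1) ≥ 5(j+1)^2.
This completes the induction.
Hence the smallest such N is 9.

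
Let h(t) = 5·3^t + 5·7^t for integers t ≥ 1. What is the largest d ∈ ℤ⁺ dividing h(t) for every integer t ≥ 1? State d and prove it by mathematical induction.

d = 10

Computing the first values: h(1) = 50 and h(2) = 290; gcd(50, 290) = 10, so d ≤ 10.
We prove 10 | 5·3^t + 5·7^t for all t ≥ 1 by induction on t.
For the base case t = 1: h(1) = 50 = 10·(5), so 10 | h(1).
For the inductive step, assume it holds for an arbitrary p ≥ 1, i.e. 10 | h(p). Then
h(p+1) − 7·h(p) = (5·3^(p+1) + 5·7^(p+1)) − 7·(5·3^p + 5·7^p) = (5)·3^p·(3 − 7) = (-20)·3^p. Since 10 | h(p) by the inductive hypothesis, 10 | 7·h(p); and 10 | -20 since -20 = 10·-2. Therefore 10 | h(p+1).
Hence, by induction on t, the claim holds for every t ≥ 1.
Therefore the largest such d is 10.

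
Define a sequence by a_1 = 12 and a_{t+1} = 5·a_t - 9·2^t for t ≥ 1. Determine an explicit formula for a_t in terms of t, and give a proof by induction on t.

Computing the first terms: a_1 = 12, a_2 = 42, a_3 = 174. This suggests a_t = 3·2^t + 6·5^(t - 1).
When t = 1: the formula gives 12 = 12 = a_1.
Inductive step: assume the claim holds for t = i, so a_i = 3·2^i + 6·5^(i - 1).
Then a_{i+1} = 5·a_i - 9·2^i = 5·(3·2^i + 6·5^(i - 1)) - 9·2^i = 3·2^(i + 1) + 6·5^i = 3·2^(i+1) + 6·5^((i+1) - 1),
which is the claimed formula at t = i+1.
By the principle of mathematical induction, the result holds for all t ≥ 1.

a_t = 3·2^t + 6·5^(t - 1)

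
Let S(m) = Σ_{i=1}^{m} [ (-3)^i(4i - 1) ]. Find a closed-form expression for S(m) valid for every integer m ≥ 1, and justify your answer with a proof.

We claim S(m) = 3(-3)^m·m for all m ≥ 1.
Base case (m = 1): S(1) = -9, and the closed form gives -9. They agree.
Inductive step: suppose the statement holds for some i ≥ 1, so S(i) = 3(-3)^i·i.
Then S(i+1) = S(i) + ((-3)^(i + 1)(4i + 3)) = (3(-3)^i·i) + ((-3)^(i + 1)(4i + 3)).
Simplifying, S(i+1) = (-3)^(i + 2)(-i - 1) = 3(-3)^(i+1)·(i+1),
which is the closed form with m = i+1.
Hence, by induction on m, the claim holds for every m ≥ 1.

S(m) = 3(-3)^m·m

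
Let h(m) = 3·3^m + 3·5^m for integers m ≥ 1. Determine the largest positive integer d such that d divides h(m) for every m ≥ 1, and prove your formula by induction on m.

d = 6

Computing the first values: h(1) = 24 and h(2) = 102; gcd(24, 102) = 6, so d ≤ 6.
We prove 6 | 3·3^m + 3·5^m for all m ≥ 1 by induction on m.
Base step (m = 1): h(1) = 24 = 6·(4), so 6 | h(1).
For the inductive step, assume it holds for an arbitrary j ≥ 1, i.e. 6 | h(j). Then
h(j+1) − 5·h(j) = (3·3^(j+1) + 3·5^(j+1)) − 5·(3·3^j + 3·5^j) = (3)·3^j·(3 − 5) = (-6)·3^j. Since 6 | h(j) by the inductive hypothesis, 6 | 5·h(j); and 6 | -6 since -6 = 6·-1. Therefore 6 | h(j+1).
Hence, by induction on m, the claim holds for every m ≥ 1.
Therefore the largest such d is 6.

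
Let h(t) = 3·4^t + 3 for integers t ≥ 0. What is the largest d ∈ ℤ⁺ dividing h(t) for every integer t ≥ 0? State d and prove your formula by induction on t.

Computing the first values: h(0) = 6 and h(1) = 15; gcd(6, 15) = 3, so d ≤ 3.
We prove 3 | 3·4^t + 3 for all t ≥ 0 by induction on t.
For the base case t = 0: h(0) = 6 = 3·(2), so 3 | h(0).
For the inductive step, assume it holds for an arbitrary j ≥ 0, i.e. 3 | h(j). Then
h(j+1) = 3·4^(j+1) + 3 = 4·(3·4^j + 3) - 9 = 4·h(j) - 9. The first term is divisible by 3 by the inductive hypothesis, and -9 is divisible by 3. Hence 3 | h(j+1).
By induction, the statement is established for all t ≥ 0.
Therefore the largest such d is 3.

d = 3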